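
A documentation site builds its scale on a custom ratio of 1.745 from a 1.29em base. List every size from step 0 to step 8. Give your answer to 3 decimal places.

1.290em, 2.251em, 3.928em, 6.855em, 11.961em, 20.872em, 36.422em, 63.556em, 110.906em

Step 0: 1.29em
Step 1: 1.29 × 1.745 = 2.251
Step 2: 1.29 × 1.745² = 3.928
Step 3: 1.29 × 1.745³ = 6.855
Step 4: 1.29 × 1.745⁴ = 11.961
Step 5: 1.29 × 1.745⁵ = 20.872
Step 6: 1.29 × 1.745⁶ = 36.422
Step 7: 1.29 × 1.745⁷ = 63.556
Step 8: 1.29 × 1.745⁸ = 110.906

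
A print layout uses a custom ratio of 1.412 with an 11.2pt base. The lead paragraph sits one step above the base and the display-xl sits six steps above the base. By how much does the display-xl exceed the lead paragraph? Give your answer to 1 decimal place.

72.9pt

Step 1: 11.2 × 1.412 = 15.814pt
Step 6: 11.2 × 1.412⁶ = 88.762pt
Difference: 88.762 − 15.814 = 72.948pt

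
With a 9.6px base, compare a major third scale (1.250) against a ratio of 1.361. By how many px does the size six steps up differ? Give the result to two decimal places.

Major third: 9.6 × 1.250⁶ = 36.6211px
At 1.361: 9.6 × 1.361⁶ = 61.0127px
Difference: 61.0127 − 36.6211 = 24.3916px

24.39px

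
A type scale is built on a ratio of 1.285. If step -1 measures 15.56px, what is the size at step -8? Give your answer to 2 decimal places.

2.69px

15.56 ÷ 1.285⁷ = 15.56 ÷ 5.78525 ≈ 2.690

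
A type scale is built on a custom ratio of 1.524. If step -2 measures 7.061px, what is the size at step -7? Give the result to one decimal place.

7.061 ÷ 1.524⁵ = 7.061 ÷ 8.22100 ≈ 0.859

0.9px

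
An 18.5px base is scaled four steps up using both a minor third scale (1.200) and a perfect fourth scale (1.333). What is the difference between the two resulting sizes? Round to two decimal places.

Minor third: 18.5 × 1.200⁴ = 38.3616px
Perfect fourth: 18.5 × 1.333⁴ = 58.4107px
Difference: 58.4107 − 38.3616 = 20.0491px

20.05px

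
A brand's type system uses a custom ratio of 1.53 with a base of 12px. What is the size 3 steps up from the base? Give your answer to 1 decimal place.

Every step multiplies by the scale ratio.
12.0 × 1.53³ = 12.0 × 3.58158 ≈ 42.98

43.0px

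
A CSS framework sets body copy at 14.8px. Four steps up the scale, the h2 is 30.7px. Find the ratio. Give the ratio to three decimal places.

r⁴ = 30.7 / 14.8, so r = (30.7/14.8)^(1/4).
r = 2.0743^(1/4) ≈ 1.2001

1.200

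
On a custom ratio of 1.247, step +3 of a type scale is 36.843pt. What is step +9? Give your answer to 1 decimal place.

138.5pt

Moving from step +3 to step +9 is 6 steps up, so multiply by r⁶.
36.843 × 1.247⁶ = 36.843 × 3.76009 ≈ 138.533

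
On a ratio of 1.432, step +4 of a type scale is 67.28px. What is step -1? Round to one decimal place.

The gap is -1 − (4) = -5 steps, so the factor is 1.432^-5.
67.28 ÷ 1.432⁵ = 67.28 ÷ 6.02164 ≈ 11.173

11.2px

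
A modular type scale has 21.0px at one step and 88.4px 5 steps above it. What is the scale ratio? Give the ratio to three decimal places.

1.333

r⁵ = 88.4 / 21.0, so r = (88.4/21.0)^(1/5).
r = 4.2095^(1/5) ≈ 1.3331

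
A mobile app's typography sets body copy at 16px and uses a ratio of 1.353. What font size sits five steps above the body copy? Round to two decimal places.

16.0 × 1.353⁵ = 16.0 × 4.53408 ≈ 72.55

72.55px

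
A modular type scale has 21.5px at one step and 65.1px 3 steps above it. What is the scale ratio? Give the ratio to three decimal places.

1.447

The ratio satisfies 21.5 × r³ = 65.1, so r = (65.1 / 21.5)^(1/3).
r = 3.0279^(1/3) ≈ 1.4467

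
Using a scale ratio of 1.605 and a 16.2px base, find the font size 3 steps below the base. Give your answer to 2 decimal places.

Every step multiplies by the scale ratio.
16.2 ÷ 1.605³ = 16.2 ÷ 4.13452 ≈ 3.92

3.92px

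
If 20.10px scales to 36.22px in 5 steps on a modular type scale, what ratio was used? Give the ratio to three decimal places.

1.125

The ratio satisfies 20.10 × r⁵ = 36.22, so r = (36.22 / 20.10)^(1/5).
r = 1.8020^(1/5) ≈ 1.1250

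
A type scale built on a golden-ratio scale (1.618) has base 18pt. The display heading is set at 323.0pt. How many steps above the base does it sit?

6

1.618ⁿ = 323.0 / 18 = 17.9444
n = ln(17.9444) / ln(1.618) = 2.8873 / 0.4812 ≈ 6.00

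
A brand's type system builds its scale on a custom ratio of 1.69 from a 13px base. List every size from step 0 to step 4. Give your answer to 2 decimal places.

13.00px, 21.97px, 37.13px, 62.75px, 106.04px

Step 0: 13px
Step 1: 13.0 × 1.69 = 21.97
Step 2: 13.0 × 1.69² = 37.13
Step 3: 13.0 × 1.69³ = 62.75
Step 4: 13.0 × 1.69⁴ = 106.04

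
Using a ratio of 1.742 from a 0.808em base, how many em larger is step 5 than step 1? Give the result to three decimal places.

Step 1: 0.808 × 1.742 = 1.40754em
Step 5: 0.808 × 1.742⁵ = 12.96141em
Difference: 12.96141 − 1.40754 = 11.55387em

11.554em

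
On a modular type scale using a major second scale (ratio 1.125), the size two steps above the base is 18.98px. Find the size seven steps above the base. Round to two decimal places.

34.20px

18.98 × 1.125⁵ = 18.98 × 1.80203 ≈ 34.203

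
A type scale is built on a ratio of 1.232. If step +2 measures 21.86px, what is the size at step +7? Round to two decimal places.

21.86 × 1.232⁵ = 21.86 × 2.83827 ≈ 62.045

62.04px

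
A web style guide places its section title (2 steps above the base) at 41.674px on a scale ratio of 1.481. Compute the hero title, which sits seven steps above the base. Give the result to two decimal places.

296.92px

The gap is 7 − (2) = 5 steps, so the factor is 1.481^5.
41.674 × 1.481⁵ = 41.674 × 7.12484 ≈ 296.921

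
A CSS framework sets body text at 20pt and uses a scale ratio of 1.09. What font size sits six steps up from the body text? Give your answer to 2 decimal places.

33.54pt

20.0 × 1.09⁶ = 20.0 × 1.67710 ≈ 33.54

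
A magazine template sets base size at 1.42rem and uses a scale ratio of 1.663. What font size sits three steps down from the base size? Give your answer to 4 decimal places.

Each step on a modular scale multiplies by the ratio, so the size n steps from the base is base × ratioⁿ.
1.42 ÷ 1.663³ = 1.42 ÷ 4.59914 ≈ 0.3088

0.3088rem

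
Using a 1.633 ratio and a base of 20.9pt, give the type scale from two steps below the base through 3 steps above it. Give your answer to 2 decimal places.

7.84pt, 12.80pt, 20.90pt, 34.13pt, 55.73pt, 91.01pt

Step -2: 20.9 ÷ 1.633² = 7.84
Step -1: 20.9 ÷ 1.633 = 12.80
Step 0: 20.9pt
Step 1: 20.9 × 1.633 = 34.13
Step 2: 20.9 × 1.633² = 55.73
Step 3: 20.9 × 1.633³ = 91.01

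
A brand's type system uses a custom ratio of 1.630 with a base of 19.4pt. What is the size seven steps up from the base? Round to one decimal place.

19.4 × 1.630⁷ = 19.4 × 30.57125 ≈ 593.08

593.1pt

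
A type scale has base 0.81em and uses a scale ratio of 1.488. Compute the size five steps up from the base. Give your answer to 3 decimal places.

5.909em

Each step on a modular scale multiplies by the ratio, so the size n steps from the base is base × ratioⁿ.
0.81 × 1.488⁵ = 0.81 × 7.29482 ≈ 5.909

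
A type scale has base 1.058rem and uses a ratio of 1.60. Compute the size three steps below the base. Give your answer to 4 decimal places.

0.2583rem

Every step multiplies by the scale ratio.
1.058 ÷ 1.60³ = 1.058 ÷ 4.09600 ≈ 0.2583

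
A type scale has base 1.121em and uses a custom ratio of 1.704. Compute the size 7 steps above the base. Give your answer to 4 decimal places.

46.7620em

Every step multiplies by the scale ratio.
1.121 × 1.704⁷ = 1.121 × 41.71451 ≈ 46.7620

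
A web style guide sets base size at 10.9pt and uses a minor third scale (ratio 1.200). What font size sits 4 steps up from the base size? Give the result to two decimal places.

22.60pt

A modular type scale is a geometric sequence: sizeₙ = base × rⁿ.
10.9 × 1.200⁴ = 10.9 × 2.07360 ≈ 22.60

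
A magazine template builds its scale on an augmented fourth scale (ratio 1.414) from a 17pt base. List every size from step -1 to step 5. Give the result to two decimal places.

12.02pt, 17.00pt, 24.04pt, 33.99pt, 48.06pt, 67.96pt, 96.09pt

Step -1: 17.0 ÷ 1.414 = 12.02
Step 0: 17pt
Step 1: 17.0 × 1.414 = 24.04
Step 2: 17.0 × 1.414² = 33.99
Step 3: 17.0 × 1.414³ = 48.06
Step 4: 17.0 × 1.414⁴ = 67.96
Step 5: 17.0 × 1.414⁵ = 96.09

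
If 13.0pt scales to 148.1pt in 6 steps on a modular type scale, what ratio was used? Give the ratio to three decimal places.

The ratio satisfies 13.0 × r⁶ = 148.1, so r = (148.1 / 13.0)^(1/6).
r = 11.3923^(1/6) ≈ 1.5000

1.500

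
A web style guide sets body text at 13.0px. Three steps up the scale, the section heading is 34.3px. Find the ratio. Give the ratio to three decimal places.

r³ = 34.3 / 13.0, so r = (34.3/13.0)^(1/3).
r = 2.6385^(1/3) ≈ 1.3818

1.382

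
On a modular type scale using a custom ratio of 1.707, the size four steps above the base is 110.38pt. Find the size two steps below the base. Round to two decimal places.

The gap is -2 − (4) = -6 steps, so the factor is 1.707^-6.
110.38 ÷ 1.707⁶ = 110.38 ÷ 24.74008 ≈ 4.462

4.46pt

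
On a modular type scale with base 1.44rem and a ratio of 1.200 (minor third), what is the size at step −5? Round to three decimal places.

1.44 ÷ 1.200⁵ = 1.44 ÷ 2.48832 ≈ 0.579

0.579rem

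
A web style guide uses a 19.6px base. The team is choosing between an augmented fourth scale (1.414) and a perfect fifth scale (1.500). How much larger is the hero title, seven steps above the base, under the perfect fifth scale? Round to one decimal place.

Augmented fourth: 19.6 × 1.414⁷ = 221.514px
Perfect fifth: 19.6 × 1.500⁷ = 334.884px
Difference: 334.884 − 221.514 = 113.370px

113.4px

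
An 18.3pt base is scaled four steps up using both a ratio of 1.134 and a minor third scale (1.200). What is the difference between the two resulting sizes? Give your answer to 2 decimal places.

7.68pt

At 1.134: 18.3 × 1.134⁴ = 30.2624pt
Minor third: 18.3 × 1.200⁴ = 37.9469pt
Difference: 37.9469 − 30.2624 = 7.6845pt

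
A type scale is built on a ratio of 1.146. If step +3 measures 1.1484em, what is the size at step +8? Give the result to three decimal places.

2.270em

1.1484 × 1.146⁵ = 1.1484 × 1.97662 ≈ 2.270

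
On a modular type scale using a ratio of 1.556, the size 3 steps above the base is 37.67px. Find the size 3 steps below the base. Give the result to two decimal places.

37.67 ÷ 1.556⁶ = 37.67 ÷ 14.19246 ≈ 2.654

2.65px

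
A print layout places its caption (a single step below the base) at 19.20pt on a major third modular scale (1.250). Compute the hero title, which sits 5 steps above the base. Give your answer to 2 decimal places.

19.20 × 1.250⁶ = 19.20 × 3.81470 ≈ 73.242

73.24pt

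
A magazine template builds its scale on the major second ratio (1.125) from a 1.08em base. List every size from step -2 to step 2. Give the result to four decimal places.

0.8533em, 0.9600em, 1.0800em, 1.2150em, 1.3669em

Step -2: 1.08 ÷ 1.125² = 0.8533
Step -1: 1.08 ÷ 1.125 = 0.9600
Step 0: 1.08em
Step 1: 1.08 × 1.125 = 1.2150
Step 2: 1.08 × 1.125² = 1.3669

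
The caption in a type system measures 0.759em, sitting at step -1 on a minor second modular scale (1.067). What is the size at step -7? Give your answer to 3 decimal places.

0.514em

Moving from step -1 to step -7 is 6 steps down, so divide by r⁶.
0.759 ÷ 1.067⁶ = 0.759 ÷ 1.47566 ≈ 0.514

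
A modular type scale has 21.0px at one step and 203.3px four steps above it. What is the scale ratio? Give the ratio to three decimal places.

r⁴ = 203.3 / 21.0, so r = (203.3/21.0)^(1/4).
r = 9.6810^(1/4) ≈ 1.7639

1.764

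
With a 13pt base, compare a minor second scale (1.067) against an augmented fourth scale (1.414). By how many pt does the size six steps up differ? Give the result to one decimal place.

84.7pt

Minor second: 13.0 × 1.067⁶ = 19.184pt
Augmented fourth: 13.0 × 1.414⁶ = 103.906pt
Difference: 103.906 − 19.184 = 84.722pt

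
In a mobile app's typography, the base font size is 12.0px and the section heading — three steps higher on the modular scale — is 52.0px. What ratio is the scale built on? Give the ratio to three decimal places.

The ratio satisfies 12.0 × r³ = 52.0, so r = (52.0 / 12.0)^(1/3).
r = 4.3333^(1/3) ≈ 1.6303

1.630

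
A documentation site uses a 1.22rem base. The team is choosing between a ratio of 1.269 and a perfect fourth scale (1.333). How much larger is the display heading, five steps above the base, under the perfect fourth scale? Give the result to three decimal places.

At 1.269: 1.22 × 1.269⁵ = 4.01484rem
Perfect fourth: 1.22 × 1.333⁵ = 5.13465rem
Difference: 5.13465 − 4.01484 = 1.11981rem

1.120rem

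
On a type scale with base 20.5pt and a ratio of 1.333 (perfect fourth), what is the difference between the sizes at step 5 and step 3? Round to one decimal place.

37.7pt

Step 3: 20.5 × 1.333³ = 48.556pt
Step 5: 20.5 × 1.333⁵ = 86.279pt
Difference: 86.279 − 48.556 = 37.723pt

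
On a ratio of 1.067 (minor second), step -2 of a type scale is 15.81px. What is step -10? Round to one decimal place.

9.4px

15.81 ÷ 1.067⁸ = 15.81 ÷ 1.68002 ≈ 9.411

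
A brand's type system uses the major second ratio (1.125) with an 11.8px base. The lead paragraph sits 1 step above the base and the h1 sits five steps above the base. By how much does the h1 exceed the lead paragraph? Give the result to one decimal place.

8.0px

Step 1: 11.8 × 1.125 = 13.275px
Step 5: 11.8 × 1.125⁵ = 21.264px
Difference: 21.264 − 13.275 = 7.989px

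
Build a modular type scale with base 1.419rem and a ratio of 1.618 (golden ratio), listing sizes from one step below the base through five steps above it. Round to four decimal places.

0.8770rem, 1.4190rem, 2.2959rem, 3.7148rem, 6.0106rem, 9.7252rem, 15.7353rem

Step -1: 1.419 ÷ 1.618 = 0.8770
Step 0: 1.419rem
Step 1: 1.419 × 1.618 = 2.2959
Step 2: 1.419 × 1.618² = 3.7148
Step 3: 1.419 × 1.618³ = 6.0106
Step 4: 1.419 × 1.618⁴ = 9.7252
Step 5: 1.419 × 1.618⁵ = 15.7353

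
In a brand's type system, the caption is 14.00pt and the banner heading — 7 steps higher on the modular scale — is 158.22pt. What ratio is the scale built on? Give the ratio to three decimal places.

1.414

r⁷ = 158.22 / 14.00, so r = (158.22/14.00)^(1/7).
r = 11.3014^(1/7) ≈ 1.4140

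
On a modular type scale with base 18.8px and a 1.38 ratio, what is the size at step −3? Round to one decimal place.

7.2px

Each step on a modular scale multiplies by the ratio, so the size n steps from the base is base × ratioⁿ.
18.8 ÷ 1.38³ = 18.8 ÷ 2.62807 ≈ 7.15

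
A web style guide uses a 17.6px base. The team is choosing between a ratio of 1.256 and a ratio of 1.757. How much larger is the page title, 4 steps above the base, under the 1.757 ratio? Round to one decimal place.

123.9px

At 1.256: 17.6 × 1.256⁴ = 43.800px
At 1.757: 17.6 × 1.757⁴ = 167.726px
Difference: 167.726 − 43.800 = 123.926px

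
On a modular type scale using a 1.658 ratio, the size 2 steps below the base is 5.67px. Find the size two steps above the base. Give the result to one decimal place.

5.67 × 1.658⁴ = 5.67 × 7.55680 ≈ 42.847

42.8px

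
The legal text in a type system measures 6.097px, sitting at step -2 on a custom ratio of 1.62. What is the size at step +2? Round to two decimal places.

Moving from step -2 to step +2 is 4 steps up, so multiply by r⁴.
6.097 × 1.62⁴ = 6.097 × 6.88748 ≈ 41.993

41.99px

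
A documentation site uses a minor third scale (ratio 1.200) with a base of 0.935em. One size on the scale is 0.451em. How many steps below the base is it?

1.200ⁿ = 0.935 / 0.451 = 2.0732
n = ln(2.0732) / ln(1.200) = 0.7291 / 0.1823 ≈ 4.00

4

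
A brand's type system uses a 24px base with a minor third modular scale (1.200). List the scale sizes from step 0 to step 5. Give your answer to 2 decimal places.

24.00px, 28.80px, 34.56px, 41.47px, 49.77px, 59.72px

Step 0: 24px
Step 1: 24.0 × 1.200 = 28.80
Step 2: 24.0 × 1.200² = 34.56
Step 3: 24.0 × 1.200³ = 41.47
Step 4: 24.0 × 1.200⁴ = 49.77
Step 5: 24.0 × 1.200⁵ = 59.72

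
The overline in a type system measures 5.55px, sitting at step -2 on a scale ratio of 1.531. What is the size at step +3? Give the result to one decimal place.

The gap is 3 − (-2) = 5 steps, so the factor is 1.531^5.
5.55 × 1.531⁵ = 5.55 × 8.41155 ≈ 46.684

46.7px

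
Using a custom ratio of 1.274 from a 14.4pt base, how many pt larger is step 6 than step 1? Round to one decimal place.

43.2pt

Step 1: 14.4 × 1.274 = 18.346pt
Step 6: 14.4 × 1.274⁶ = 61.571pt
Difference: 61.571 − 18.346 = 43.225pt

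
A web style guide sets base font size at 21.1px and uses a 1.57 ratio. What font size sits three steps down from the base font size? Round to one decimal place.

21.1 ÷ 1.57³ = 21.1 ÷ 3.86989 ≈ 5.45

5.5px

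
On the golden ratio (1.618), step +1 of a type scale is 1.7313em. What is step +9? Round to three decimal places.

81.321em

Moving from step +1 to step +9 is 8 steps up, so multiply by r⁸.
1.7313 × 1.618⁸ = 1.7313 × 46.97082 ≈ 81.321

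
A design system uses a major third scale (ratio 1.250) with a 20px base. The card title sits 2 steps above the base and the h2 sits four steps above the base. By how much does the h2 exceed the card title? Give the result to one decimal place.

Step 2: 20.0 × 1.250² = 31.250px
Step 4: 20.0 × 1.250⁴ = 48.828px
Difference: 48.828 − 31.250 = 17.578px

17.6px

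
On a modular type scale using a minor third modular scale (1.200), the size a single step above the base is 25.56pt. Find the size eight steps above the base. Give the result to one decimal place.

Moving from step +1 to step +8 is 7 steps up, so multiply by r⁷.
25.56 × 1.200⁷ = 25.56 × 3.58318 ≈ 91.586

91.6pt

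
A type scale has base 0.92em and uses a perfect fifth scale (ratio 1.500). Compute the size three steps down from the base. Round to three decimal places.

0.273em

0.92 ÷ 1.500³ = 0.92 ÷ 3.37500 ≈ 0.273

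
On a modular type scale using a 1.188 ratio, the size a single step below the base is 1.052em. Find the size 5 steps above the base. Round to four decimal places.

2.9574em

Moving from step -1 to step +5 is 6 steps up, so multiply by r⁶.
1.052 × 1.188⁶ = 1.052 × 2.81124 ≈ 2.9574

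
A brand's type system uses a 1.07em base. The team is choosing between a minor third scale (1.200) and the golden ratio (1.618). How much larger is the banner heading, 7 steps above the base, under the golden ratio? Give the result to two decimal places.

Minor third: 1.07 × 1.200⁷ = 3.8340em
Golden ratio: 1.07 × 1.618⁷ = 31.0623em
Difference: 31.0623 − 3.8340 = 27.2283em

27.23em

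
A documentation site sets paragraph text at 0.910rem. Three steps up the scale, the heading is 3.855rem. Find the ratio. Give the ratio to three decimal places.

1.618

The ratio satisfies 0.910 × r³ = 3.855, so r = (3.855 / 0.910)^(1/3).
r = 4.2363^(1/3) ≈ 1.6181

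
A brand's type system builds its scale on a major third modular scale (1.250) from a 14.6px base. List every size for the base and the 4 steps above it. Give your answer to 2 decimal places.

Step 0: 14.6px
Step 1: 14.6 × 1.250 = 18.25
Step 2: 14.6 × 1.250² = 22.81
Step 3: 14.6 × 1.250³ = 28.52
Step 4: 14.6 × 1.250⁴ = 35.64

14.60px, 18.25px, 22.81px, 28.52px, 35.64px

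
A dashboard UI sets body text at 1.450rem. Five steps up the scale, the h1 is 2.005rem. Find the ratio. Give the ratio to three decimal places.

r⁵ = 2.005 / 1.450, so r = (2.005/1.450)^(1/5).
r = 1.3828^(1/5) ≈ 1.0670

1.067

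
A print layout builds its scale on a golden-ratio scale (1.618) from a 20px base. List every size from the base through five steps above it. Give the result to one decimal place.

20.0px, 32.4px, 52.4px, 84.7px, 137.1px, 221.8px

Step 0: 20px
Step 1: 20.0 × 1.618 = 32.4
Step 2: 20.0 × 1.618² = 52.4
Step 3: 20.0 × 1.618³ = 84.7
Step 4: 20.0 × 1.618⁴ = 137.1
Step 5: 20.0 × 1.618⁵ = 221.8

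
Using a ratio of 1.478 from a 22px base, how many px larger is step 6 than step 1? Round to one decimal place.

196.8px

Step 1: 22.0 × 1.478 = 32.516px
Step 6: 22.0 × 1.478⁶ = 229.334px
Difference: 229.334 − 32.516 = 196.818px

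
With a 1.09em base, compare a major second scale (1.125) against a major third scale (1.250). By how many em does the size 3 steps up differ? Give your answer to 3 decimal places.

Major second: 1.09 × 1.125³ = 1.55197em
Major third: 1.09 × 1.250³ = 2.12891em
Difference: 2.12891 − 1.55197 = 0.57694em

0.577em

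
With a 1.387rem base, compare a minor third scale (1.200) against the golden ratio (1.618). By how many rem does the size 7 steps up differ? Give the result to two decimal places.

Minor third: 1.387 × 1.200⁷ = 4.9699rem
Golden ratio: 1.387 × 1.618⁷ = 40.2648rem
Difference: 40.2648 − 4.9699 = 35.2949rem

35.29rem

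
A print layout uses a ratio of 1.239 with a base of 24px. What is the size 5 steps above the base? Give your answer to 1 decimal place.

A modular type scale is a geometric sequence: sizeₙ = base × rⁿ.
24.0 × 1.239⁵ = 24.0 × 2.91982 ≈ 70.08

70.1px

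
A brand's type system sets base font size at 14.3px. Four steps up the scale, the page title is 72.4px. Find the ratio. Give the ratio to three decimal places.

The ratio satisfies 14.3 × r⁴ = 72.4, so r = (72.4 / 14.3)^(1/4).
r = 5.0629^(1/4) ≈ 1.5000

1.500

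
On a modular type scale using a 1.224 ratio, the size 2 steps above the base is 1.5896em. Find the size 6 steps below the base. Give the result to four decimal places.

0.3155em

1.5896 ÷ 1.224⁸ = 1.5896 ÷ 5.03792 ≈ 0.3155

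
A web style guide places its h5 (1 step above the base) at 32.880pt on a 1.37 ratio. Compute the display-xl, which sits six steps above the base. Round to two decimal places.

32.880 × 1.37⁵ = 32.880 × 4.82617 ≈ 158.685

158.68pt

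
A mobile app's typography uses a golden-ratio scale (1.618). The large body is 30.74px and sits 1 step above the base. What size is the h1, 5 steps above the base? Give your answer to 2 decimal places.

210.68px

The gap is 5 − (1) = 4 steps, so the factor is 1.618^4.
30.74 × 1.618⁴ = 30.74 × 6.85353 ≈ 210.677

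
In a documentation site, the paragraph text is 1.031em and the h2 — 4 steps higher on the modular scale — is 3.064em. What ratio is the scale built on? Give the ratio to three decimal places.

r⁴ = 3.064 / 1.031, so r = (3.064/1.031)^(1/4).
r = 2.9719^(1/4) ≈ 1.3130

1.313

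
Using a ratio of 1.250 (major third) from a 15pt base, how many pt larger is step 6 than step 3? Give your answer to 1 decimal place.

27.9pt

Step 3: 15.0 × 1.250³ = 29.297pt
Step 6: 15.0 × 1.250⁶ = 57.220pt
Difference: 57.220 − 29.297 = 27.923pt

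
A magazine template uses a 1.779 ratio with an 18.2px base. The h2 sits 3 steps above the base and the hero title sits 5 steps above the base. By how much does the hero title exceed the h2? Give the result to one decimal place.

Step 3: 18.2 × 1.779³ = 102.471px
Step 5: 18.2 × 1.779⁵ = 324.303px
Difference: 324.303 − 102.471 = 221.832px

221.8px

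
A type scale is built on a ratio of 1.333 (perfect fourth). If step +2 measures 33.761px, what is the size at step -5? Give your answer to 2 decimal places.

The gap is -5 − (2) = -7 steps, so the factor is 1.333^-7.
33.761 ÷ 1.333⁷ = 33.761 ÷ 7.47844 ≈ 4.514

4.51px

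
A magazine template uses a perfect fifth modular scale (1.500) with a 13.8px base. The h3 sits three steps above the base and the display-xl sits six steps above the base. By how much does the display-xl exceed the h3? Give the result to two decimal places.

Step 3: 13.8 × 1.500³ = 46.5750px
Step 6: 13.8 × 1.500⁶ = 157.1906px
Difference: 157.1906 − 46.5750 = 110.6156px

110.62px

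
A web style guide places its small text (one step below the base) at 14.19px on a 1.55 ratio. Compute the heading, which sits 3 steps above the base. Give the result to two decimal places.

81.90px

Moving from step -1 to step +3 is 4 steps up, so multiply by r⁴.
14.19 × 1.55⁴ = 14.19 × 5.77201 ≈ 81.905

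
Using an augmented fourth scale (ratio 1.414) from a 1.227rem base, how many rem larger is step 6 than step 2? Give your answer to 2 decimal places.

7.35rem

Step 2: 1.227 × 1.414² = 2.4533rem
Step 6: 1.227 × 1.414⁶ = 9.8071rem
Difference: 9.8071 − 2.4533 = 7.3538rem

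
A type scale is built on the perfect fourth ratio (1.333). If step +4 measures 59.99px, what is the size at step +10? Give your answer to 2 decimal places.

336.56px

59.99 × 1.333⁶ = 59.99 × 5.61023 ≈ 336.558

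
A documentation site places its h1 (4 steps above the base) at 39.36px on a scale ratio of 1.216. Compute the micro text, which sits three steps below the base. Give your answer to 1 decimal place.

39.36 ÷ 1.216⁷ = 39.36 ÷ 3.93129 ≈ 10.012

10.0px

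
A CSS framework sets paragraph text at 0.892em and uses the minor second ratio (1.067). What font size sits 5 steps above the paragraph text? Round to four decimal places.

1.2336em

Every step multiplies by the scale ratio.
0.892 × 1.067⁵ = 0.892 × 1.38300 ≈ 1.2336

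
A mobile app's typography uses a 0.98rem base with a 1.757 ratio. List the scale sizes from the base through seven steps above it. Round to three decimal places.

Step 0: 0.98rem
Step 1: 0.98 × 1.757 = 1.722
Step 2: 0.98 × 1.757² = 3.025
Step 3: 0.98 × 1.757³ = 5.315
Step 4: 0.98 × 1.757⁴ = 9.339
Step 5: 0.98 × 1.757⁵ = 16.409
Step 6: 0.98 × 1.757⁶ = 28.831
Step 7: 0.98 × 1.757⁷ = 50.656

0.980rem, 1.722rem, 3.025rem, 5.315rem, 9.339rem, 16.409rem, 28.831rem, 50.656rem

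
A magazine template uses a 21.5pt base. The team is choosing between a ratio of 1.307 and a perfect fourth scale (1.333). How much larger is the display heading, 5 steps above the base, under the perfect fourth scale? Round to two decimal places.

8.49pt

At 1.307: 21.5 × 1.307⁵ = 82.0005pt
Perfect fourth: 21.5 × 1.333⁵ = 90.4876pt
Difference: 90.4876 − 82.0005 = 8.4871pt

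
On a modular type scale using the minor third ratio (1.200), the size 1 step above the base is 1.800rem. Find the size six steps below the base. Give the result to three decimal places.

The gap is -6 − (1) = -7 steps, so the factor is 1.200^-7.
1.800 ÷ 1.200⁷ = 1.800 ÷ 3.58318 ≈ 0.502

0.502rem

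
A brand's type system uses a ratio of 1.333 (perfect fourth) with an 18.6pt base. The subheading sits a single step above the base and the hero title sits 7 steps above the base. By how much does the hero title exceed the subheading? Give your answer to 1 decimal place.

Step 1: 18.6 × 1.333 = 24.794pt
Step 7: 18.6 × 1.333⁷ = 139.099pt
Difference: 139.099 − 24.794 = 114.305pt

114.3pt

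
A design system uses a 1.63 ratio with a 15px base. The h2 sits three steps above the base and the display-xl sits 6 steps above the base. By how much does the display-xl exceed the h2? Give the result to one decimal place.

216.4px

Step 3: 15.0 × 1.63³ = 64.961px
Step 6: 15.0 × 1.63⁶ = 281.331px
Difference: 281.331 − 64.961 = 216.370px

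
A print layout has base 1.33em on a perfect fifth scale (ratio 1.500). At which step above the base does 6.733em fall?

4

1.500ⁿ = 6.733 / 1.33 = 5.0624
n = ln(5.0624) / ln(1.500) = 1.6218 / 0.4055 ≈ 4.00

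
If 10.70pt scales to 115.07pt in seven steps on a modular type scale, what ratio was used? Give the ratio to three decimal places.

The ratio satisfies 10.70 × r⁷ = 115.07, so r = (115.07 / 10.70)^(1/7).
r = 10.7542^(1/7) ≈ 1.4040

1.404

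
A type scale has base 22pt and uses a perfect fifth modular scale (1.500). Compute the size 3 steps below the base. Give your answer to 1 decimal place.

6.5pt

22.0 ÷ 1.500³ = 22.0 ÷ 3.37500 ≈ 6.52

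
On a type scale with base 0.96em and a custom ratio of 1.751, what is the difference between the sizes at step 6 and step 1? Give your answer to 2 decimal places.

25.99em

Step 1: 0.96 × 1.751 = 1.6810em
Step 6: 0.96 × 1.751⁶ = 27.6687em
Difference: 27.6687 − 1.6810 = 25.9877em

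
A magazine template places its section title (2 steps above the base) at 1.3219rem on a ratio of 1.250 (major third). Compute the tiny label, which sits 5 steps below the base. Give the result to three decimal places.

1.3219 ÷ 1.250⁷ = 1.3219 ÷ 4.76837 ≈ 0.277

0.277rem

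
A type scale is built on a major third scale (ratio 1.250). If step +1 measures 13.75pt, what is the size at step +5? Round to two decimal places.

Moving from step +1 to step +5 is 4 steps up, so multiply by r⁴.
13.75 × 1.250⁴ = 13.75 × 2.44141 ≈ 33.569

33.57pt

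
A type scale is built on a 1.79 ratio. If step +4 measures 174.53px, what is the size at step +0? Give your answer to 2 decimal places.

17.00px

Moving from step +4 to step +0 is 4 steps down, so divide by r⁴.
174.53 ÷ 1.79⁴ = 174.53 ÷ 10.26626 ≈ 17.000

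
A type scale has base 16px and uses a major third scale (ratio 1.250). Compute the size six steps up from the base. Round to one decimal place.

61.0px

16.0 × 1.250⁶ = 16.0 × 3.81470 ≈ 61.04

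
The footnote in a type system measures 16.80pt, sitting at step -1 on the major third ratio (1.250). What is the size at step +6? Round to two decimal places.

16.80 × 1.250⁷ = 16.80 × 4.76837 ≈ 80.109

80.11pt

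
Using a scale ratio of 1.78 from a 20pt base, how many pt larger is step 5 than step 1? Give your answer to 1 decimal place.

Step 1: 20.0 × 1.78 = 35.600pt
Step 5: 20.0 × 1.78⁵ = 357.380pt
Difference: 357.380 − 35.600 = 321.780pt

321.8pt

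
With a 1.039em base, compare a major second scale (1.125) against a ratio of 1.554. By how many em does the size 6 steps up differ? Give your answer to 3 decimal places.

Major second: 1.039 × 1.125⁶ = 2.10635em
At 1.554: 1.039 × 1.554⁶ = 14.63260em
Difference: 14.63260 − 2.10635 = 12.52625em

12.526em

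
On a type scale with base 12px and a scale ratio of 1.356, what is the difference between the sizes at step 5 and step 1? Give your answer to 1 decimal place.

Step 1: 12.0 × 1.356 = 16.272px
Step 5: 12.0 × 1.356⁵ = 55.015px
Difference: 55.015 − 16.272 = 38.743px

38.7px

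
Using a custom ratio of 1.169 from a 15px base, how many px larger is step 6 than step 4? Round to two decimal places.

10.27px

Step 4: 15.0 × 1.169⁴ = 28.0123px
Step 6: 15.0 × 1.169⁶ = 38.2806px
Difference: 38.2806 − 28.0123 = 10.2683px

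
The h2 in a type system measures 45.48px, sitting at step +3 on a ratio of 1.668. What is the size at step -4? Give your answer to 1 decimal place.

The gap is -4 − (3) = -7 steps, so the factor is 1.668^-7.
45.48 ÷ 1.668⁷ = 45.48 ÷ 35.92298 ≈ 1.266

1.3px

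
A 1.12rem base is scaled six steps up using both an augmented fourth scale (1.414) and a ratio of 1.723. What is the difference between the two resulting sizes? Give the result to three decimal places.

Augmented fourth: 1.12 × 1.414⁶ = 8.95188rem
At 1.723: 1.12 × 1.723⁶ = 29.30419rem
Difference: 29.30419 − 8.95188 = 20.35231rem

20.352rem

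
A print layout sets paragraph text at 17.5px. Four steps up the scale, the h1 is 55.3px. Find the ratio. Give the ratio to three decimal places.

1.333

The ratio satisfies 17.5 × r⁴ = 55.3, so r = (55.3 / 17.5)^(1/4).
r = 3.1600^(1/4) ≈ 1.3333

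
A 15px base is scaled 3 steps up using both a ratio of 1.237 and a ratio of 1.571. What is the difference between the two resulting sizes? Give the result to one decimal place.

At 1.237: 15.0 × 1.237³ = 28.392px
At 1.571: 15.0 × 1.571³ = 58.159px
Difference: 58.159 − 28.392 = 29.767px

29.8px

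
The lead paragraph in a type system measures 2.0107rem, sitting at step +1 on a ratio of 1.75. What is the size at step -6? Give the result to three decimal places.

2.0107 ÷ 1.75⁷ = 2.0107 ÷ 50.26508 ≈ 0.040

0.040rem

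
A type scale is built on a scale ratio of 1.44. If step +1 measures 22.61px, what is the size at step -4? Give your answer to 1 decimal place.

Moving from step +1 to step -4 is 5 steps down, so divide by r⁵.
22.61 ÷ 1.44⁵ = 22.61 ÷ 6.19174 ≈ 3.652

3.7px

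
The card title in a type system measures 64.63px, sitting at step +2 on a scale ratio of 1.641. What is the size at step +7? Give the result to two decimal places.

Moving from step +2 to step +7 is 5 steps up, so multiply by r⁵.
64.63 × 1.641⁵ = 64.63 × 11.89989 ≈ 769.090

769.09px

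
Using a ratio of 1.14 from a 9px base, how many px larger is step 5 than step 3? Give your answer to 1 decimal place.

Step 3: 9.0 × 1.14³ = 13.334px
Step 5: 9.0 × 1.14⁵ = 17.329px
Difference: 17.329 − 13.334 = 3.995px

4.0px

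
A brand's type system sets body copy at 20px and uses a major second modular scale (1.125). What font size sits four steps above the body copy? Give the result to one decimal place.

32.0px

20.0 × 1.125⁴ = 20.0 × 1.60181 ≈ 32.04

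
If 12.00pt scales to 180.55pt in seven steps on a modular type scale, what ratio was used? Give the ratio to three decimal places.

1.473

r⁷ = 180.55 / 12.00, so r = (180.55/12.00)^(1/7).
r = 15.0458^(1/7) ≈ 1.4730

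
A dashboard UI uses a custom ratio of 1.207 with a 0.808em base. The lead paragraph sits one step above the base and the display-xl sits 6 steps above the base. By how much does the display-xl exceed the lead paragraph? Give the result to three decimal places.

1.523em

Step 1: 0.808 × 1.207 = 0.97526em
Step 6: 0.808 × 1.207⁶ = 2.49836em
Difference: 2.49836 − 0.97526 = 1.52310em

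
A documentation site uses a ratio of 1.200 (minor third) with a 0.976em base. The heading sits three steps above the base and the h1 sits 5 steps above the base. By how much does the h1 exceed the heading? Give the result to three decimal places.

Step 3: 0.976 × 1.200³ = 1.68653em
Step 5: 0.976 × 1.200⁵ = 2.42860em
Difference: 2.42860 − 1.68653 = 0.74207em

0.742em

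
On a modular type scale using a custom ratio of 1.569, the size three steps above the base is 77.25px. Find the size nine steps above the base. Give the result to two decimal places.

1152.49px

The gap is 9 − (3) = 6 steps, so the factor is 1.569^6.
77.25 × 1.569⁶ = 77.25 × 14.91893 ≈ 1152.487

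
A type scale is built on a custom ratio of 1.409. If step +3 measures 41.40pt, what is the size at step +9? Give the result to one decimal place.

323.9pt

Moving from step +3 to step +9 is 6 steps up, so multiply by r⁶.
41.40 × 1.409⁶ = 41.40 × 7.82467 ≈ 323.941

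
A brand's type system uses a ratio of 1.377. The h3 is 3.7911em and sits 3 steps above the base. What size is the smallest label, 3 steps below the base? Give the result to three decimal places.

0.556em

Moving from step +3 to step -3 is 6 steps down, so divide by r⁶.
3.7911 ÷ 1.377⁶ = 3.7911 ÷ 6.81716 ≈ 0.556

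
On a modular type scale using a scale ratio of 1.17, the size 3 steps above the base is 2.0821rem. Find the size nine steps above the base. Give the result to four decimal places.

5.3409rem

The gap is 9 − (3) = 6 steps, so the factor is 1.17^6.
2.0821 × 1.17⁶ = 2.0821 × 2.56516 ≈ 5.3409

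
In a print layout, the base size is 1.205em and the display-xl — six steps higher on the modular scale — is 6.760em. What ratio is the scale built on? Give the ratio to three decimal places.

The ratio satisfies 1.205 × r⁶ = 6.760, so r = (6.760 / 1.205)^(1/6).
r = 5.6100^(1/6) ≈ 1.3330

1.333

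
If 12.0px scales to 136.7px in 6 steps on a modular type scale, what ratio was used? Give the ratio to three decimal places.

1.500

r⁶ = 136.7 / 12.0, so r = (136.7/12.0)^(1/6).
r = 11.3917^(1/6) ≈ 1.5000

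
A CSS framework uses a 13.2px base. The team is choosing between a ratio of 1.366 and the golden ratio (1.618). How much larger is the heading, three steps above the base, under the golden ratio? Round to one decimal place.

22.3px

At 1.366: 13.2 × 1.366³ = 33.645px
Golden ratio: 13.2 × 1.618³ = 55.913px
Difference: 55.913 − 33.645 = 22.268px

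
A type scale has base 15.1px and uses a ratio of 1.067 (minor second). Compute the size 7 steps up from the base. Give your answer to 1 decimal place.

A modular type scale is a geometric sequence: sizeₙ = base × rⁿ.
15.1 × 1.067⁷ = 15.1 × 1.57453 ≈ 23.78

23.8px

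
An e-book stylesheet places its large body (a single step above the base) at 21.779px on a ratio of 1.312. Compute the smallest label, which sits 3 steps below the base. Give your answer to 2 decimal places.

7.35px

21.779 ÷ 1.312⁴ = 21.779 ÷ 2.96303 ≈ 7.350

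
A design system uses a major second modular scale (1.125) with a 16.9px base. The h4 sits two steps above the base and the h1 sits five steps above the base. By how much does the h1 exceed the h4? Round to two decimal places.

9.07px

Step 2: 16.9 × 1.125² = 21.3891px
Step 5: 16.9 × 1.125⁵ = 30.4543px
Difference: 30.4543 − 21.3891 = 9.0652px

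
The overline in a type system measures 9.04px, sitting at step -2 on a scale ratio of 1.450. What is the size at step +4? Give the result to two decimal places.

9.04 × 1.450⁶ = 9.04 × 9.29411 ≈ 84.019

84.02px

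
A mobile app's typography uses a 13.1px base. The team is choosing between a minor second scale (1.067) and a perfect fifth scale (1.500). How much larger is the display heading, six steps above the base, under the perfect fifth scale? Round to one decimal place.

129.9px

Minor second: 13.1 × 1.067⁶ = 19.331px
Perfect fifth: 13.1 × 1.500⁶ = 149.217px
Difference: 149.217 − 19.331 = 129.886px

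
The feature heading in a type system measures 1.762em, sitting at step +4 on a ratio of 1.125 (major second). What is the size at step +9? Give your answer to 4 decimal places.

3.1752em

The gap is 9 − (4) = 5 steps, so the factor is 1.125^5.
1.762 × 1.125⁵ = 1.762 × 1.80203 ≈ 3.1752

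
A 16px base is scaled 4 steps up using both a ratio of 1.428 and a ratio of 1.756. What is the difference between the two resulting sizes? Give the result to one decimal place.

At 1.428: 16.0 × 1.428⁴ = 66.532px
At 1.756: 16.0 × 1.756⁴ = 152.131px
Difference: 152.131 − 66.532 = 85.599px

85.6px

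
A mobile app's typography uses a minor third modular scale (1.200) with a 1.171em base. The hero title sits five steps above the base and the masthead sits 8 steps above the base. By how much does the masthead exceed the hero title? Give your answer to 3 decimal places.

Step 5: 1.171 × 1.200⁵ = 2.91382em
Step 8: 1.171 × 1.200⁸ = 5.03509em
Difference: 5.03509 − 2.91382 = 2.12127em

2.121em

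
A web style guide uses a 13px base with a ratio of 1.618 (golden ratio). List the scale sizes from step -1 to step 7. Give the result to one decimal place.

Step -1: 13.0 ÷ 1.618 = 8.0
Step 0: 13px
Step 1: 13.0 × 1.618 = 21.0
Step 2: 13.0 × 1.618² = 34.0
Step 3: 13.0 × 1.618³ = 55.1
Step 4: 13.0 × 1.618⁴ = 89.1
Step 5: 13.0 × 1.618⁵ = 144.2
Step 6: 13.0 × 1.618⁶ = 233.2
Step 7: 13.0 × 1.618⁷ = 377.4

8.0px, 13.0px, 21.0px, 34.0px, 55.1px, 89.1px, 144.2px, 233.2px, 377.4px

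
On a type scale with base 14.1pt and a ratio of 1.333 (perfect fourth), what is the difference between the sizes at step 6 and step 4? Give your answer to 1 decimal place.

34.6pt

Step 4: 14.1 × 1.333⁴ = 44.518pt
Step 6: 14.1 × 1.333⁶ = 79.104pt
Difference: 79.104 − 44.518 = 34.586pt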